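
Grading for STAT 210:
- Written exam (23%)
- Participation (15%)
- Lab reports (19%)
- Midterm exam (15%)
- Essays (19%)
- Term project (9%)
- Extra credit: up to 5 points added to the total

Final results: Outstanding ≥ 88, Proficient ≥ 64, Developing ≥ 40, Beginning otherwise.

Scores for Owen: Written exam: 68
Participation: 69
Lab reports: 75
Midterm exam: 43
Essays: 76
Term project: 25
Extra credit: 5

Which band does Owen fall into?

Proficient

Weighted total:
  Written exam 68 × 0.23 = 15.64
  Participation 69 × 0.15 = 10.35
  Lab reports 75 × 0.19 = 14.25
  Midterm exam 43 × 0.15 = 6.45
  Essays 76 × 0.19 = 14.44
  Term project 25 × 0.09 = 2.25
Sum = 63.38
Extra credit: 63.38 + 5 = 68.38
68.38 is ≥ 64 and < 88 → Proficient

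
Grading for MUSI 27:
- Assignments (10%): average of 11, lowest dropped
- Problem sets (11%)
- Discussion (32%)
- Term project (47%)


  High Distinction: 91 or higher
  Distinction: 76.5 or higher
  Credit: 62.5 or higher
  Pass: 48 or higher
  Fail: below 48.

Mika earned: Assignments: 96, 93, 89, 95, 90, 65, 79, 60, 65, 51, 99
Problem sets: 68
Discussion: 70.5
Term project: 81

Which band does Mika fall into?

Assignments: drop 51 → average of remaining 10 = 831/10 = 83.1
Weighted total:
  Assignments 83.1 × 0.1 = 8.31
  Problem sets 68 × 0.11 = 7.48
  Discussion 70.5 × 0.32 = 22.56
  Term project 81 × 0.47 = 38.07
Sum = 76.42
76.42 is ≥ 62.5 and < 76.5 → Credit

Credit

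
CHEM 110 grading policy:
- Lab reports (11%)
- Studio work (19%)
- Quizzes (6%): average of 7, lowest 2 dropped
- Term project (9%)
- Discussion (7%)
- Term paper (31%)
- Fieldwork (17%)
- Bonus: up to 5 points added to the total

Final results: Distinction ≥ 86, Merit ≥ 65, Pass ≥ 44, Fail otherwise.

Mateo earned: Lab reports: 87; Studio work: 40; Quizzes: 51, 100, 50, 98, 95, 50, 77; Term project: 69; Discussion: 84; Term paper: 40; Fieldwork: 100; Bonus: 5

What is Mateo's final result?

Quizzes: drop 50, 50 → average of remaining 5 = 421/5 = 84.2
Weighted total:
  Lab reports 87 × 0.11 = 9.57
  Studio work 40 × 0.19 = 7.6
  Quizzes 84.2 × 0.06 = 5.052
  Term project 69 × 0.09 = 6.21
  Discussion 84 × 0.07 = 5.88
  Term paper 40 × 0.31 = 12.4
  Fieldwork 100 × 0.17 = 17
Sum = 63.712
Bonus: 63.712 + 5 = 68.712
68.712 is ≥ 65 and < 86 → Merit

Merit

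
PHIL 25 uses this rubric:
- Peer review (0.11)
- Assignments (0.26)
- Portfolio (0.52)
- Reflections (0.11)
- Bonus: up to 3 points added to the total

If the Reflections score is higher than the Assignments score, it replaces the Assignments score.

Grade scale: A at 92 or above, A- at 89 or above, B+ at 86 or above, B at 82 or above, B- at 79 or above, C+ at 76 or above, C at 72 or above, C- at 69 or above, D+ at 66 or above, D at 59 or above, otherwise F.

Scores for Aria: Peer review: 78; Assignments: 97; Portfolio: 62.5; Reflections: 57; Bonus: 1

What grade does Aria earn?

C

Reflections (57) ≤ Assignments (97), so Assignments stays at 97.
Weighted total:
  Peer review 78 × 0.11 = 8.58
  Assignments 97 × 0.26 = 25.22
  Portfolio 62.5 × 0.52 = 32.5
  Reflections 57 × 0.11 = 6.27
Sum = 72.57
Bonus: 72.57 + 1 = 73.57
73.57 is ≥ 72 and < 76 → C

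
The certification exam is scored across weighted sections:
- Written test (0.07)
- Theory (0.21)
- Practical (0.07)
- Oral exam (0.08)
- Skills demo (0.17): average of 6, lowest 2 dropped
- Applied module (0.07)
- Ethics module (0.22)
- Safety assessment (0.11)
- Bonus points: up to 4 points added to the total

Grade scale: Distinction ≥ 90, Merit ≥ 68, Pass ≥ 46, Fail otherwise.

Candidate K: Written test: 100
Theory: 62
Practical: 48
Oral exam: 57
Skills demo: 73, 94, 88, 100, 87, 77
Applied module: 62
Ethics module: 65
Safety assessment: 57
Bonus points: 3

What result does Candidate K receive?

Merit

Skills demo: drop 73, 77 → average of remaining 4 = 369/4 = 92.25
Weighted total:
  Written test 100 × 0.07 = 7
  Theory 62 × 0.21 = 13.02
  Practical 48 × 0.07 = 3.36
  Oral exam 57 × 0.08 = 4.56
  Skills demo 92.25 × 0.17 = 15.6825
  Applied module 62 × 0.07 = 4.34
  Ethics module 65 × 0.22 = 14.3
  Safety assessment 57 × 0.11 = 6.27
Sum = 68.5325
Bonus points: 68.5325 + 3 = 71.5325
71.5325 is ≥ 68 and < 90 → Merit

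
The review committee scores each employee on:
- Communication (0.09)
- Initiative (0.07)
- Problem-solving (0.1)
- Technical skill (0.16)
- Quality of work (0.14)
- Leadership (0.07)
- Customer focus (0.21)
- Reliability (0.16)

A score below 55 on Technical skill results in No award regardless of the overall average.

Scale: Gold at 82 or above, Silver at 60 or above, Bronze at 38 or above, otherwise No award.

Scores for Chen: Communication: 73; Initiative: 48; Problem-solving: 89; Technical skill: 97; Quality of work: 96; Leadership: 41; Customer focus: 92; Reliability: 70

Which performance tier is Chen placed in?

Silver

Technical skill score 97 ≥ 55: minimum met.
Weighted total:
  Communication 73 × 0.09 = 6.57
  Initiative 48 × 0.07 = 3.36
  Problem-solving 89 × 0.1 = 8.9
  Technical skill 97 × 0.16 = 15.52
  Quality of work 96 × 0.14 = 13.44
  Leadership 41 × 0.07 = 2.87
  Customer focus 92 × 0.21 = 19.32
  Reliability 70 × 0.16 = 11.2
Sum = 81.18
81.18 is ≥ 60 and < 82 → Silver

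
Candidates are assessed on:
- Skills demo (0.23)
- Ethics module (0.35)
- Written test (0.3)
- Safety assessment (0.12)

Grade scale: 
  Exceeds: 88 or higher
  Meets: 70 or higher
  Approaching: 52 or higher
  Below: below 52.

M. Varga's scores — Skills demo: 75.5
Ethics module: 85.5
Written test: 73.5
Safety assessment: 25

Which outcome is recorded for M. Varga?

Meets

Weighted total:
  Skills demo 75.5 × 0.23 = 17.365
  Ethics module 85.5 × 0.35 = 29.925
  Written test 73.5 × 0.3 = 22.05
  Safety assessment 25 × 0.12 = 3
Sum = 72.34
72.34 is ≥ 70 and < 88 → Meets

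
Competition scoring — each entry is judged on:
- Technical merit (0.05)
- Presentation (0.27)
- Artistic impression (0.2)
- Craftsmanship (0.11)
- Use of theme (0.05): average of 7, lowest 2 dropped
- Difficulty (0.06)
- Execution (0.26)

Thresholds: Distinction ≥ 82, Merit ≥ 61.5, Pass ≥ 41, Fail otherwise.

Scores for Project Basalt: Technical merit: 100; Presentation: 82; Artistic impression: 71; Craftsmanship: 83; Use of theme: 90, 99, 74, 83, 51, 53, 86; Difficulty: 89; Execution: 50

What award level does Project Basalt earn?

Use of theme: drop 51, 53 → average of remaining 5 = 432/5 = 86.4
Weighted total:
  Technical merit 100 × 0.05 = 5
  Presentation 82 × 0.27 = 22.14
  Artistic impression 71 × 0.2 = 14.2
  Craftsmanship 83 × 0.11 = 9.13
  Use of theme 86.4 × 0.05 = 4.32
  Difficulty 89 × 0.06 = 5.34
  Execution 50 × 0.26 = 13
Sum = 73.13
73.13 is ≥ 61.5 and < 82 → Merit

Merit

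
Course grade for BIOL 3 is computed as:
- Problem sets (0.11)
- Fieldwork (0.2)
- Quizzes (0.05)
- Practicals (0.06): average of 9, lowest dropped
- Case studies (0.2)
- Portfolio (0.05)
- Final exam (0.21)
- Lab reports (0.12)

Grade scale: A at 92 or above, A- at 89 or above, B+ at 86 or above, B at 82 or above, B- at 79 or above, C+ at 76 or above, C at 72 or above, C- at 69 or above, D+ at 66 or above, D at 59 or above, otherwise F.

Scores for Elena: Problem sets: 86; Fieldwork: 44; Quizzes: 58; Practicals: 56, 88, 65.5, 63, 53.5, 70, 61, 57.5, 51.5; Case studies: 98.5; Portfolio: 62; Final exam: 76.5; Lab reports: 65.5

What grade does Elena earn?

Practicals: drop 51.5 → average of remaining 8 = 514.5/8 = 64.3125
Weighted total:
  Problem sets 86 × 0.11 = 9.46
  Fieldwork 44 × 0.2 = 8.8
  Quizzes 58 × 0.05 = 2.9
  Practicals 64.3125 × 0.06 = 3.85875
  Case studies 98.5 × 0.2 = 19.7
  Portfolio 62 × 0.05 = 3.1
  Final exam 76.5 × 0.21 = 16.065
  Lab reports 65.5 × 0.12 = 7.86
Sum = 71.74375
71.74375 is ≥ 69 and < 72 → C-

C-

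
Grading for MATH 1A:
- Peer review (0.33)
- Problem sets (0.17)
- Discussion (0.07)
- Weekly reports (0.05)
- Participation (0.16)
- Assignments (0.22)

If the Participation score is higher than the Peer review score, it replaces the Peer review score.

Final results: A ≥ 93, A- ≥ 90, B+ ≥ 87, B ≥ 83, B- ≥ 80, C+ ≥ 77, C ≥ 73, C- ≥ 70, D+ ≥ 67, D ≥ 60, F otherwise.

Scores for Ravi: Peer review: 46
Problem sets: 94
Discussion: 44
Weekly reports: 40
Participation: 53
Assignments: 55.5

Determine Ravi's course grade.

F

Participation (53) > Peer review (46), so Peer review counts as 53.
Weighted total:
  Peer review 53 × 0.33 = 17.49
  Problem sets 94 × 0.17 = 15.98
  Discussion 44 × 0.07 = 3.08
  Weekly reports 40 × 0.05 = 2
  Participation 53 × 0.16 = 8.48
  Assignments 55.5 × 0.22 = 12.21
Sum = 59.24
59.24 < 60 → F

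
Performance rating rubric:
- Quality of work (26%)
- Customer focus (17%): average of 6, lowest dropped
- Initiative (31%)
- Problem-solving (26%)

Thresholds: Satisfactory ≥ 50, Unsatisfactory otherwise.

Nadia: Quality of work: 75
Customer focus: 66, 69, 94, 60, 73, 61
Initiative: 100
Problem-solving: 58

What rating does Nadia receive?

Satisfactory

Customer focus: drop 60 → average of remaining 5 = 363/5 = 72.6
Weighted total:
  Quality of work 75 × 0.26 = 19.5
  Customer focus 72.6 × 0.17 = 12.342
  Initiative 100 × 0.31 = 31
  Problem-solving 58 × 0.26 = 15.08
Sum = 77.922
77.922 ≥ 50 → Satisfactory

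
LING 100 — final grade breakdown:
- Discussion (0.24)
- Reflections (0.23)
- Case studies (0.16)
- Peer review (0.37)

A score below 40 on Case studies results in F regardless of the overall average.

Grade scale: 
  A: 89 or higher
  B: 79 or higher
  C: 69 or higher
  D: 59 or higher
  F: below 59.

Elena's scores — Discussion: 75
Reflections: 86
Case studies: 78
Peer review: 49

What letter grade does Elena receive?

D

Case studies score 78 ≥ 40: minimum met.
Weighted total:
  Discussion 75 × 0.24 = 18
  Reflections 86 × 0.23 = 19.78
  Case studies 78 × 0.16 = 12.48
  Peer review 49 × 0.37 = 18.13
Sum = 68.39
68.39 is ≥ 59 and < 69 → D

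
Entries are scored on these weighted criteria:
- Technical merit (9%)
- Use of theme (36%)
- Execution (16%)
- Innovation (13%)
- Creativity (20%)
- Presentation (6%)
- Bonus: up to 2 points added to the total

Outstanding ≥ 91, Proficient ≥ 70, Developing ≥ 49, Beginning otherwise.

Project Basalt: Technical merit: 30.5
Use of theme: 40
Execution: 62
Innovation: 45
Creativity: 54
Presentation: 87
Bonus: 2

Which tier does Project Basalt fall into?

Weighted total:
  Technical merit 30.5 × 0.09 = 2.745
  Use of theme 40 × 0.36 = 14.4
  Execution 62 × 0.16 = 9.92
  Innovation 45 × 0.13 = 5.85
  Creativity 54 × 0.2 = 10.8
  Presentation 87 × 0.06 = 5.22
Sum = 48.935
Bonus: 48.935 + 2 = 50.935
50.935 is ≥ 49 and < 70 → Developing

Developing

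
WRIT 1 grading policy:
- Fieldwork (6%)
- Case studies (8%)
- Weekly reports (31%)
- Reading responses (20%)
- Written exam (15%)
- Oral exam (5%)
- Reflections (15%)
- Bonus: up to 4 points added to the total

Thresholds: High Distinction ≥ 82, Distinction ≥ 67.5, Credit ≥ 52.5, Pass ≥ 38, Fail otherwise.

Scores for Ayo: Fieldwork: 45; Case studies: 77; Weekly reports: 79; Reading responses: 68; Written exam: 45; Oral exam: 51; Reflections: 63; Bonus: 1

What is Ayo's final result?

Weighted total:
  Fieldwork 45 × 0.06 = 2.7
  Case studies 77 × 0.08 = 6.16
  Weekly reports 79 × 0.31 = 24.49
  Reading responses 68 × 0.2 = 13.6
  Written exam 45 × 0.15 = 6.75
  Oral exam 51 × 0.05 = 2.55
  Reflections 63 × 0.15 = 9.45
Sum = 65.7
Bonus: 65.7 + 1 = 66.7
66.7 is ≥ 52.5 and < 67.5 → Credit

Credit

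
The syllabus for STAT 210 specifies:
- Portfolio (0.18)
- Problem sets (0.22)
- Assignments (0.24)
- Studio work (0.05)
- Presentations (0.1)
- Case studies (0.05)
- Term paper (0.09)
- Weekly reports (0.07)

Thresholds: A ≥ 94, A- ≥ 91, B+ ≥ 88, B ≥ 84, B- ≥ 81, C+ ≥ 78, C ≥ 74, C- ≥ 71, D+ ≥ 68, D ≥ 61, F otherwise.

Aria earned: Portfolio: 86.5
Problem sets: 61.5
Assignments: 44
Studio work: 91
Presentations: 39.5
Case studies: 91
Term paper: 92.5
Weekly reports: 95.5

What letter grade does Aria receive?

Weighted total:
  Portfolio 86.5 × 0.18 = 15.57
  Problem sets 61.5 × 0.22 = 13.53
  Assignments 44 × 0.24 = 10.56
  Studio work 91 × 0.05 = 4.55
  Presentations 39.5 × 0.1 = 3.95
  Case studies 91 × 0.05 = 4.55
  Term paper 92.5 × 0.09 = 8.325
  Weekly reports 95.5 × 0.07 = 6.685
Sum = 67.72
67.72 is ≥ 61 and < 68 → D

D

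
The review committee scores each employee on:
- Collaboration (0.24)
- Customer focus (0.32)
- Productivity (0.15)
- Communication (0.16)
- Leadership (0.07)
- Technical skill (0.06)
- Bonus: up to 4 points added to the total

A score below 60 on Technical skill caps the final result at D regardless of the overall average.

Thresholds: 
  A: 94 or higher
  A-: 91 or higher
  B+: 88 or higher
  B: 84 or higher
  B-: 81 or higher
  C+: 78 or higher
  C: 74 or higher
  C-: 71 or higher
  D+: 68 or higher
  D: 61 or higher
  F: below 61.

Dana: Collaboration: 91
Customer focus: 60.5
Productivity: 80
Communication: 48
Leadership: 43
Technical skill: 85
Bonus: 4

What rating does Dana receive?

Technical skill score 85 ≥ 60: minimum met.
Weighted total:
  Collaboration 91 × 0.24 = 21.84
  Customer focus 60.5 × 0.32 = 19.36
  Productivity 80 × 0.15 = 12
  Communication 48 × 0.16 = 7.68
  Leadership 43 × 0.07 = 3.01
  Technical skill 85 × 0.06 = 5.1
Sum = 68.99
Bonus: 68.99 + 4 = 72.99
72.99 is ≥ 71 and < 74 → C-

C-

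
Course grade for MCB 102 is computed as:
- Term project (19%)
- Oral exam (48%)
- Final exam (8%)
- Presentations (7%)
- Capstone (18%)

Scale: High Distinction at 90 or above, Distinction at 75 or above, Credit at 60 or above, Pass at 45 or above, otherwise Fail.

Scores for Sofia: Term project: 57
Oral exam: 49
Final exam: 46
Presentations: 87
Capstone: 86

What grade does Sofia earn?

Pass

Weighted total:
  Term project 57 × 0.19 = 10.83
  Oral exam 49 × 0.48 = 23.52
  Final exam 46 × 0.08 = 3.68
  Presentations 87 × 0.07 = 6.09
  Capstone 86 × 0.18 = 15.48
Sum = 59.6
59.6 is ≥ 45 and < 60 → Pass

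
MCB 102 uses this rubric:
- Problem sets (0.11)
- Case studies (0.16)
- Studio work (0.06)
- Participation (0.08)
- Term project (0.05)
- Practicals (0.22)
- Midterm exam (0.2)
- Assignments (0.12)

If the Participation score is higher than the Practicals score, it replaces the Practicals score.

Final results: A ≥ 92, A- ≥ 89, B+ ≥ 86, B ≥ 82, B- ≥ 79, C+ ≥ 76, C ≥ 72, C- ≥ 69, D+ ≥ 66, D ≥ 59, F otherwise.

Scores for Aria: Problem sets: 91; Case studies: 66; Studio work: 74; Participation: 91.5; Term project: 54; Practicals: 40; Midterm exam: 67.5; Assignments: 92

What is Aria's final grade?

B-

Participation (91.5) > Practicals (40), so Practicals counts as 91.5.
Weighted total:
  Problem sets 91 × 0.11 = 10.01
  Case studies 66 × 0.16 = 10.56
  Studio work 74 × 0.06 = 4.44
  Participation 91.5 × 0.08 = 7.32
  Term project 54 × 0.05 = 2.7
  Practicals 91.5 × 0.22 = 20.13
  Midterm exam 67.5 × 0.2 = 13.5
  Assignments 92 × 0.12 = 11.04
Sum = 79.7
79.7 is ≥ 79 and < 82 → B-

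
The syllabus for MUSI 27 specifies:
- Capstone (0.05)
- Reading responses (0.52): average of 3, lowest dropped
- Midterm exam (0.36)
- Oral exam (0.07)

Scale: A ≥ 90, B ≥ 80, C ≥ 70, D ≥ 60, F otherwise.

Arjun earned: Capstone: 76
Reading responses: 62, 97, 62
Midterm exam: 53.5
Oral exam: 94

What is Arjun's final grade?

C

Reading responses: drop 62 → average of remaining 2 = 159/2 = 79.5
Weighted total:
  Capstone 76 × 0.05 = 3.8
  Reading responses 79.5 × 0.52 = 41.34
  Midterm exam 53.5 × 0.36 = 19.26
  Oral exam 94 × 0.07 = 6.58
Sum = 70.98
70.98 is ≥ 70 and < 80 → C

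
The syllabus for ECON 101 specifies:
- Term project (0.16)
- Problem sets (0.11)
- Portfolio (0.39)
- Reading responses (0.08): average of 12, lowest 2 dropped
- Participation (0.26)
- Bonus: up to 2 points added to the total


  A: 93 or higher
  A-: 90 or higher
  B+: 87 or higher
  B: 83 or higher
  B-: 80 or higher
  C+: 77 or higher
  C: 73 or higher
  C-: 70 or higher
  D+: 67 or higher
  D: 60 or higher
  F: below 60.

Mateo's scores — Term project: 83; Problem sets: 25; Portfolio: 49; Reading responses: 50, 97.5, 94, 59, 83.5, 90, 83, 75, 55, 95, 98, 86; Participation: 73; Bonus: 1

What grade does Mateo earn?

D

Reading responses: drop 50, 55 → average of remaining 10 = 861/10 = 86.1
Weighted total:
  Term project 83 × 0.16 = 13.28
  Problem sets 25 × 0.11 = 2.75
  Portfolio 49 × 0.39 = 19.11
  Reading responses 86.1 × 0.08 = 6.888
  Participation 73 × 0.26 = 18.98
Sum = 61.008
Bonus: 61.008 + 1 = 62.008
62.008 is ≥ 60 and < 67 → D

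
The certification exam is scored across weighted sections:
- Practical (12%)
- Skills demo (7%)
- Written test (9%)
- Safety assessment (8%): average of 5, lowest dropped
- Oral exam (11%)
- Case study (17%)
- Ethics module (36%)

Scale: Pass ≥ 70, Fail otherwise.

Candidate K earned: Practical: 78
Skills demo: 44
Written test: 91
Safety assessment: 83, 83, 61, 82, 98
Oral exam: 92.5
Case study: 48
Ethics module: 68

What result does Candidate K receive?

Pass

Safety assessment: drop 61 → average of remaining 4 = 346/4 = 86.5
Weighted total:
  Practical 78 × 0.12 = 9.36
  Skills demo 44 × 0.07 = 3.08
  Written test 91 × 0.09 = 8.19
  Safety assessment 86.5 × 0.08 = 6.92
  Oral exam 92.5 × 0.11 = 10.175
  Case study 48 × 0.17 = 8.16
  Ethics module 68 × 0.36 = 24.48
Sum = 70.365
70.365 ≥ 70 → Pass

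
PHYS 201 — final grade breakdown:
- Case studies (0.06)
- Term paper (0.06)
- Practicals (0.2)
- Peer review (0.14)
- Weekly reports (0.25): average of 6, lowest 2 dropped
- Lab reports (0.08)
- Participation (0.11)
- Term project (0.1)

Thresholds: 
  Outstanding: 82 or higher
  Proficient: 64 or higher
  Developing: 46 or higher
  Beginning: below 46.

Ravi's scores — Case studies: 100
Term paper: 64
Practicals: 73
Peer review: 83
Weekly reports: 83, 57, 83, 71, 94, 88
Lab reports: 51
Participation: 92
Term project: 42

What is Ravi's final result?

Weekly reports: drop 57, 71 → average of remaining 4 = 348/4 = 87
Weighted total:
  Case studies 100 × 0.06 = 6
  Term paper 64 × 0.06 = 3.84
  Practicals 73 × 0.2 = 14.6
  Peer review 83 × 0.14 = 11.62
  Weekly reports 87 × 0.25 = 21.75
  Lab reports 51 × 0.08 = 4.08
  Participation 92 × 0.11 = 10.12
  Term project 42 × 0.1 = 4.2
Sum = 76.21
76.21 is ≥ 64 and < 82 → Proficient

Proficient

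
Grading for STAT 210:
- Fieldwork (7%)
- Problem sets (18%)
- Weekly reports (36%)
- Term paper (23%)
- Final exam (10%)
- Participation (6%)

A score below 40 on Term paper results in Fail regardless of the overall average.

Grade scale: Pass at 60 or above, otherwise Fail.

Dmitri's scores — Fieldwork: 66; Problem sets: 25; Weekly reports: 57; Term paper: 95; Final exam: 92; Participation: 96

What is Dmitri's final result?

Pass

Term paper score 95 ≥ 40: minimum met.
Weighted total:
  Fieldwork 66 × 0.07 = 4.62
  Problem sets 25 × 0.18 = 4.5
  Weekly reports 57 × 0.36 = 20.52
  Term paper 95 × 0.23 = 21.85
  Final exam 92 × 0.1 = 9.2
  Participation 96 × 0.06 = 5.76
Sum = 66.45
66.45 ≥ 60 → Pass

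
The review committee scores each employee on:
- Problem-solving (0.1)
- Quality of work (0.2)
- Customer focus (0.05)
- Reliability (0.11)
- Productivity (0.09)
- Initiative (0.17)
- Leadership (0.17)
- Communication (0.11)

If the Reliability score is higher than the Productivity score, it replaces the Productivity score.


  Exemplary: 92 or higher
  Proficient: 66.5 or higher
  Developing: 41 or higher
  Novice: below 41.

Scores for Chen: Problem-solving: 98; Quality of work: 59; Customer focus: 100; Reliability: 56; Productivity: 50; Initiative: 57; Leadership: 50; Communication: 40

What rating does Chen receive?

Reliability (56) > Productivity (50), so Productivity counts as 56.
Weighted total:
  Problem-solving 98 × 0.1 = 9.8
  Quality of work 59 × 0.2 = 11.8
  Customer focus 100 × 0.05 = 5
  Reliability 56 × 0.11 = 6.16
  Productivity 56 × 0.09 = 5.04
  Initiative 57 × 0.17 = 9.69
  Leadership 50 × 0.17 = 8.5
  Communication 40 × 0.11 = 4.4
Sum = 60.39
60.39 is ≥ 41 and < 66.5 → Developing

Developing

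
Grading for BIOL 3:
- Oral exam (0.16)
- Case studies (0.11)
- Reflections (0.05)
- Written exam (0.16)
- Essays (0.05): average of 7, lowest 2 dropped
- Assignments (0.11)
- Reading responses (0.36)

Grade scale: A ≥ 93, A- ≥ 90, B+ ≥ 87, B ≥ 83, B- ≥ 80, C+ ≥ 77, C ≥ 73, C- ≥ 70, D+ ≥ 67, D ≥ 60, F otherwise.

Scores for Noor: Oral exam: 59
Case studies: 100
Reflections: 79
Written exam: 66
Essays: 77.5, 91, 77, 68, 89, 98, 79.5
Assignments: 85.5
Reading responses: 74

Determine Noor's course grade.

Essays: drop 68, 77 → average of remaining 5 = 435/5 = 87
Weighted total:
  Oral exam 59 × 0.16 = 9.44
  Case studies 100 × 0.11 = 11
  Reflections 79 × 0.05 = 3.95
  Written exam 66 × 0.16 = 10.56
  Essays 87 × 0.05 = 4.35
  Assignments 85.5 × 0.11 = 9.405
  Reading responses 74 × 0.36 = 26.64
Sum = 75.345
75.345 is ≥ 73 and < 77 → C

C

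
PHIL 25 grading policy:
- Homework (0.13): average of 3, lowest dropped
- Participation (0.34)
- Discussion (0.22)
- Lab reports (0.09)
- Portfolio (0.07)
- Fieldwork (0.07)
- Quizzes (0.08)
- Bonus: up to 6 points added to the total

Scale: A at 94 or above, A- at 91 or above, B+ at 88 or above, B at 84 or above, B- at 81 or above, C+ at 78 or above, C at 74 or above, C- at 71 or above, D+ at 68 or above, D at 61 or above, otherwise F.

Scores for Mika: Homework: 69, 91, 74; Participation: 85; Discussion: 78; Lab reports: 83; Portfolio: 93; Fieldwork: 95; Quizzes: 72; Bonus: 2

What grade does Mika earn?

Homework: drop 69 → average of remaining 2 = 165/2 = 82.5
Weighted total:
  Homework 82.5 × 0.13 = 10.725
  Participation 85 × 0.34 = 28.9
  Discussion 78 × 0.22 = 17.16
  Lab reports 83 × 0.09 = 7.47
  Portfolio 93 × 0.07 = 6.51
  Fieldwork 95 × 0.07 = 6.65
  Quizzes 72 × 0.08 = 5.76
Sum = 83.175
Bonus: 83.175 + 2 = 85.175
85.175 is ≥ 84 and < 88 → B

B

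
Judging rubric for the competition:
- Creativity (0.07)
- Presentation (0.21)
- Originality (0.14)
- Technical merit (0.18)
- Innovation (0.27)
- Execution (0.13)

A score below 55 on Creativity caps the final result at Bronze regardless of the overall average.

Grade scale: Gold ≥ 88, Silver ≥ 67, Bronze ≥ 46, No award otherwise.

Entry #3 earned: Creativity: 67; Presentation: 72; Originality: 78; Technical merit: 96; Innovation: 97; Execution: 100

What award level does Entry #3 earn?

Creativity score 67 ≥ 55: minimum met.
Weighted total:
  Creativity 67 × 0.07 = 4.69
  Presentation 72 × 0.21 = 15.12
  Originality 78 × 0.14 = 10.92
  Technical merit 96 × 0.18 = 17.28
  Innovation 97 × 0.27 = 26.19
  Execution 100 × 0.13 = 13
Sum = 87.2
87.2 is ≥ 67 and < 88 → Silver

Silver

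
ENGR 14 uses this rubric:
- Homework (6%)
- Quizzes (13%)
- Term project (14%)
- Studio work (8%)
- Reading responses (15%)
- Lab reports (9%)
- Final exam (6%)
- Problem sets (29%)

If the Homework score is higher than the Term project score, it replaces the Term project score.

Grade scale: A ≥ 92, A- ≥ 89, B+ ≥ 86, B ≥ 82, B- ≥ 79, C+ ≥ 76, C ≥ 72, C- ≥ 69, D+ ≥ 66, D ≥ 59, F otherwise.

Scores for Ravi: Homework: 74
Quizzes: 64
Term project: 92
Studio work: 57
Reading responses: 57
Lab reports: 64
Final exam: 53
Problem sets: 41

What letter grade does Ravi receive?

Homework (74) ≤ Term project (92), so Term project stays at 92.
Weighted total:
  Homework 74 × 0.06 = 4.44
  Quizzes 64 × 0.13 = 8.32
  Term project 92 × 0.14 = 12.88
  Studio work 57 × 0.08 = 4.56
  Reading responses 57 × 0.15 = 8.55
  Lab reports 64 × 0.09 = 5.76
  Final exam 53 × 0.06 = 3.18
  Problem sets 41 × 0.29 = 11.89
Sum = 59.58
59.58 is ≥ 59 and < 66 → D

D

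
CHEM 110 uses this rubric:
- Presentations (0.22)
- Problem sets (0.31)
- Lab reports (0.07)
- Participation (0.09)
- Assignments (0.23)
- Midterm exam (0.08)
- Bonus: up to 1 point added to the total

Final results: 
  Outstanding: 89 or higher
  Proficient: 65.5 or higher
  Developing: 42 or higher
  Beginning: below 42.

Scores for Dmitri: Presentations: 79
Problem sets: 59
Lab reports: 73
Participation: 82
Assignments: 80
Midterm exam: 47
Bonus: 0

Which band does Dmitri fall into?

Proficient

Weighted total:
  Presentations 79 × 0.22 = 17.38
  Problem sets 59 × 0.31 = 18.29
  Lab reports 73 × 0.07 = 5.11
  Participation 82 × 0.09 = 7.38
  Assignments 80 × 0.23 = 18.4
  Midterm exam 47 × 0.08 = 3.76
Sum = 70.32
Bonus: 70.32 + 0 = 70.32
70.32 is ≥ 65.5 and < 89 → Proficient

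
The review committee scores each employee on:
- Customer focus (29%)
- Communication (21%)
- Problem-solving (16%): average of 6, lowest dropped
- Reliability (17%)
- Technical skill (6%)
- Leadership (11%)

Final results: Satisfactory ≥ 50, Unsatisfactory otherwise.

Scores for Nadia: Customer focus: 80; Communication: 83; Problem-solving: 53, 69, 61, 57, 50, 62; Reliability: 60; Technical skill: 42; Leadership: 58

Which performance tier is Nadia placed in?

Satisfactory

Problem-solving: drop 50 → average of remaining 5 = 302/5 = 60.4
Weighted total:
  Customer focus 80 × 0.29 = 23.2
  Communication 83 × 0.21 = 17.43
  Problem-solving 60.4 × 0.16 = 9.664
  Reliability 60 × 0.17 = 10.2
  Technical skill 42 × 0.06 = 2.52
  Leadership 58 × 0.11 = 6.38
Sum = 69.394
69.394 ≥ 50 → Satisfactory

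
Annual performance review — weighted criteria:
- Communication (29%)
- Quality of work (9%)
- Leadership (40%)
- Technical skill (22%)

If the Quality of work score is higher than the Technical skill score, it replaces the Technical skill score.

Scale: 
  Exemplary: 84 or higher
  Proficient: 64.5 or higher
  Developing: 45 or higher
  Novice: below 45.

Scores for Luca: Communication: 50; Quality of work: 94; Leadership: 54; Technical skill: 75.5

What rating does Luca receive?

Quality of work (94) > Technical skill (75.5), so Technical skill counts as 94.
Weighted total:
  Communication 50 × 0.29 = 14.5
  Quality of work 94 × 0.09 = 8.46
  Leadership 54 × 0.4 = 21.6
  Technical skill 94 × 0.22 = 20.68
Sum = 65.24
65.24 is ≥ 64.5 and < 84 → Proficient

Proficient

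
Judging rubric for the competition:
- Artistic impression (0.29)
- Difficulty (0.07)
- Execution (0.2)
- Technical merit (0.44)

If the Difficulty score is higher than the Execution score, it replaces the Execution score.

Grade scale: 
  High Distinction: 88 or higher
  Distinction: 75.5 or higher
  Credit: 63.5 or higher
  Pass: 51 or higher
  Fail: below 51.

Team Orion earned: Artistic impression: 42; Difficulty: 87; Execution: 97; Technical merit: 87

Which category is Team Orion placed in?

Distinction

Difficulty (87) ≤ Execution (97), so Execution stays at 97.
Weighted total:
  Artistic impression 42 × 0.29 = 12.18
  Difficulty 87 × 0.07 = 6.09
  Execution 97 × 0.2 = 19.4
  Technical merit 87 × 0.44 = 38.28
Sum = 75.95
75.95 is ≥ 75.5 and < 88 → Distinction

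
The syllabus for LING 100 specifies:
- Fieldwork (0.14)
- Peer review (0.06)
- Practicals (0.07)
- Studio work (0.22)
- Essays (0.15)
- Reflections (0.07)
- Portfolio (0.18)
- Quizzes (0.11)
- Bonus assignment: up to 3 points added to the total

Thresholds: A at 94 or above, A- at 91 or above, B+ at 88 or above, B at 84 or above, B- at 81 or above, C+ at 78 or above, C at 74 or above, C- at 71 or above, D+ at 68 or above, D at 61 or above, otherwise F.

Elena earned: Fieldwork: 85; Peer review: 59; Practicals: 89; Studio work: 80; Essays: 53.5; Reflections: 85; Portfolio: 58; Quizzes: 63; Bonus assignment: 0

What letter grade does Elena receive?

Weighted total:
  Fieldwork 85 × 0.14 = 11.9
  Peer review 59 × 0.06 = 3.54
  Practicals 89 × 0.07 = 6.23
  Studio work 80 × 0.22 = 17.6
  Essays 53.5 × 0.15 = 8.025
  Reflections 85 × 0.07 = 5.95
  Portfolio 58 × 0.18 = 10.44
  Quizzes 63 × 0.11 = 6.93
Sum = 70.615
Bonus assignment: 70.615 + 0 = 70.615
70.615 is ≥ 68 and < 71 → D+

D+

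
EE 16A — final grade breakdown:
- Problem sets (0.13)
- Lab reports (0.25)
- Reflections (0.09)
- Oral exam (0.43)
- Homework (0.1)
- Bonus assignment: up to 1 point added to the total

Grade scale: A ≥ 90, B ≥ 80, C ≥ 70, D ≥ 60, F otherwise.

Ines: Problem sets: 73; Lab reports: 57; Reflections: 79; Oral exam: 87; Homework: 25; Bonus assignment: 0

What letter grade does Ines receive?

C

Weighted total:
  Problem sets 73 × 0.13 = 9.49
  Lab reports 57 × 0.25 = 14.25
  Reflections 79 × 0.09 = 7.11
  Oral exam 87 × 0.43 = 37.41
  Homework 25 × 0.1 = 2.5
Sum = 70.76
Bonus assignment: 70.76 + 0 = 70.76
70.76 is ≥ 70 and < 80 → C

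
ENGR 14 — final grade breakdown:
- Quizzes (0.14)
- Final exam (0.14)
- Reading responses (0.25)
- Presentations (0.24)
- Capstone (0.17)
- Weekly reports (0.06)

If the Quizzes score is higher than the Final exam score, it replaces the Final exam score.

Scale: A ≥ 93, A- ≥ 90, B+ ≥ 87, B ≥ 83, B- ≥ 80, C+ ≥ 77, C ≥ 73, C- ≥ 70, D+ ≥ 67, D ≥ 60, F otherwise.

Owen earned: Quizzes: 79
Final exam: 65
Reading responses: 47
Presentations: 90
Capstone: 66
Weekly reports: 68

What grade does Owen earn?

C-

Quizzes (79) > Final exam (65), so Final exam counts as 79.
Weighted total:
  Quizzes 79 × 0.14 = 11.06
  Final exam 79 × 0.14 = 11.06
  Reading responses 47 × 0.25 = 11.75
  Presentations 90 × 0.24 = 21.6
  Capstone 66 × 0.17 = 11.22
  Weekly reports 68 × 0.06 = 4.08
Sum = 70.77
70.77 is ≥ 70 and < 73 → C-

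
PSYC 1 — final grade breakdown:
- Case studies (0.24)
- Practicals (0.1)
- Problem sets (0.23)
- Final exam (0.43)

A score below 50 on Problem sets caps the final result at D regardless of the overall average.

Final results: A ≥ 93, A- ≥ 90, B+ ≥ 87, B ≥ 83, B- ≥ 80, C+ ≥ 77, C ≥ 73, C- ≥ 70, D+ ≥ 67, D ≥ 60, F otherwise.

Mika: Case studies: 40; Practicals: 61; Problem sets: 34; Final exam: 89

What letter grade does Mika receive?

D

Problem sets score 34 < 50: minimum not met.
Weighted total:
  Case studies 40 × 0.24 = 9.6
  Practicals 61 × 0.1 = 6.1
  Problem sets 34 × 0.23 = 7.82
  Final exam 89 × 0.43 = 38.27
Sum = 61.79
61.79 would be D; cap at D applies → D.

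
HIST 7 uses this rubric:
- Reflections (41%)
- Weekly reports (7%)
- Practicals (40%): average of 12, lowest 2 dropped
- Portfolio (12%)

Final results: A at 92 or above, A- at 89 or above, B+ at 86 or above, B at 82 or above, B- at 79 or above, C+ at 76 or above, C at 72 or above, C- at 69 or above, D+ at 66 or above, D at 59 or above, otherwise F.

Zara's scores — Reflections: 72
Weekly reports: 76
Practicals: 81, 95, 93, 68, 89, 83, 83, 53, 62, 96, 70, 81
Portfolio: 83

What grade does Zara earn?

Practicals: drop 53, 62 → average of remaining 10 = 839/10 = 83.9
Weighted total:
  Reflections 72 × 0.41 = 29.52
  Weekly reports 76 × 0.07 = 5.32
  Practicals 83.9 × 0.4 = 33.56
  Portfolio 83 × 0.12 = 9.96
Sum = 78.36
78.36 is ≥ 76 and < 79 → C+

C+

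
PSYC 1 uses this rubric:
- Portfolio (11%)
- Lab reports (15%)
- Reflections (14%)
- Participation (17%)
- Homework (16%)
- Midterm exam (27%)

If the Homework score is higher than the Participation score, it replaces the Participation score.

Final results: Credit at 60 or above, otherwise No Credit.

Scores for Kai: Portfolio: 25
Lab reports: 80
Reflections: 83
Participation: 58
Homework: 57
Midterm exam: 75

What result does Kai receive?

Homework (57) ≤ Participation (58), so Participation stays at 58.
Weighted total:
  Portfolio 25 × 0.11 = 2.75
  Lab reports 80 × 0.15 = 12
  Reflections 83 × 0.14 = 11.62
  Participation 58 × 0.17 = 9.86
  Homework 57 × 0.16 = 9.12
  Midterm exam 75 × 0.27 = 20.25
Sum = 65.6
65.6 ≥ 60 → Credit

Credit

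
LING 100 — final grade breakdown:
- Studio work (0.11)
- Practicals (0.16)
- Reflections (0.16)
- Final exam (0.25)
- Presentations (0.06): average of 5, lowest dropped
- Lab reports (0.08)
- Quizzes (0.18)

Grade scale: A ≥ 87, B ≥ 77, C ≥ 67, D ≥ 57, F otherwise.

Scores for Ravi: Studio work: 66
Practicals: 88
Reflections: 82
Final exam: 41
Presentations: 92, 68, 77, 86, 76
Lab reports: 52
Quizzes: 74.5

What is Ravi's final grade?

Presentations: drop 68 → average of remaining 4 = 331/4 = 82.75
Weighted total:
  Studio work 66 × 0.11 = 7.26
  Practicals 88 × 0.16 = 14.08
  Reflections 82 × 0.16 = 13.12
  Final exam 41 × 0.25 = 10.25
  Presentations 82.75 × 0.06 = 4.965
  Lab reports 52 × 0.08 = 4.16
  Quizzes 74.5 × 0.18 = 13.41
Sum = 67.245
67.245 is ≥ 67 and < 77 → C

C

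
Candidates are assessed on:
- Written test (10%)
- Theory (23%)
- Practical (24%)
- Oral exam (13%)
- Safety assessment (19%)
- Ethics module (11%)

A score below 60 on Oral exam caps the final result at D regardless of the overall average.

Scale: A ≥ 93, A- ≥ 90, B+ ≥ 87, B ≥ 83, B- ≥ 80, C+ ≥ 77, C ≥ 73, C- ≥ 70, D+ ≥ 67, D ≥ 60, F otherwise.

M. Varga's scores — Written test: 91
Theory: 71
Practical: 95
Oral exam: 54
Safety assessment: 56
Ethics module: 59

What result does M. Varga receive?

D

Oral exam score 54 < 60: minimum not met.
Weighted total:
  Written test 91 × 0.1 = 9.1
  Theory 71 × 0.23 = 16.33
  Practical 95 × 0.24 = 22.8
  Oral exam 54 × 0.13 = 7.02
  Safety assessment 56 × 0.19 = 10.64
  Ethics module 59 × 0.11 = 6.49
Sum = 72.38
72.38 would be C-; cap at D applies → D.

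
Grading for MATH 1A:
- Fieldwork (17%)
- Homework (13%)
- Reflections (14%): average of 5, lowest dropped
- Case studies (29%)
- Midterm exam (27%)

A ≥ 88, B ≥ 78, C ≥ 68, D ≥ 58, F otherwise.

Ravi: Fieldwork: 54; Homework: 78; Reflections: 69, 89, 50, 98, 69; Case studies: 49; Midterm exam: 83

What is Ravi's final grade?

Reflections: drop 50 → average of remaining 4 = 325/4 = 81.25
Weighted total:
  Fieldwork 54 × 0.17 = 9.18
  Homework 78 × 0.13 = 10.14
  Reflections 81.25 × 0.14 = 11.375
  Case studies 49 × 0.29 = 14.21
  Midterm exam 83 × 0.27 = 22.41
Sum = 67.315
67.315 is ≥ 58 and < 68 → D

D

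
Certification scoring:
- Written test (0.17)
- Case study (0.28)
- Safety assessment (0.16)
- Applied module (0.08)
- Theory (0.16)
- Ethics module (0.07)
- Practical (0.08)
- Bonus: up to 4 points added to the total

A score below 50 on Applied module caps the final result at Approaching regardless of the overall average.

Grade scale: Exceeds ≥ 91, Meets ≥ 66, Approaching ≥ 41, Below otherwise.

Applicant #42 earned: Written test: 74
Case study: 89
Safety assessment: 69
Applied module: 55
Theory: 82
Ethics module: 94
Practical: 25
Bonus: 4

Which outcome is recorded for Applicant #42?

Applied module score 55 ≥ 50: minimum met.
Weighted total:
  Written test 74 × 0.17 = 12.58
  Case study 89 × 0.28 = 24.92
  Safety assessment 69 × 0.16 = 11.04
  Applied module 55 × 0.08 = 4.4
  Theory 82 × 0.16 = 13.12
  Ethics module 94 × 0.07 = 6.58
  Practical 25 × 0.08 = 2
Sum = 74.64
Bonus: 74.64 + 4 = 78.64
78.64 is ≥ 66 and < 91 → Meets

Meets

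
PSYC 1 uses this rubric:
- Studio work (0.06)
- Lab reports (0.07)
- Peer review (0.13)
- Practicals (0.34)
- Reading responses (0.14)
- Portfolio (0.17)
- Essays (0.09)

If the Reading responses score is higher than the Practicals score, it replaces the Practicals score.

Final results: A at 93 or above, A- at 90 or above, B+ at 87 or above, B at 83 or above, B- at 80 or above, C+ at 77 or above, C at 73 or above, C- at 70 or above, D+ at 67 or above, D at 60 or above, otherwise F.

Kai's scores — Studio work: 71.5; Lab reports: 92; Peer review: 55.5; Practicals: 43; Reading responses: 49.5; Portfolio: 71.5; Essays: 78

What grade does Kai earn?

Reading responses (49.5) > Practicals (43), so Practicals counts as 49.5.
Weighted total:
  Studio work 71.5 × 0.06 = 4.29
  Lab reports 92 × 0.07 = 6.44
  Peer review 55.5 × 0.13 = 7.215
  Practicals 49.5 × 0.34 = 16.83
  Reading responses 49.5 × 0.14 = 6.93
  Portfolio 71.5 × 0.17 = 12.155
  Essays 78 × 0.09 = 7.02
Sum = 60.88
60.88 is ≥ 60 and < 67 → D

D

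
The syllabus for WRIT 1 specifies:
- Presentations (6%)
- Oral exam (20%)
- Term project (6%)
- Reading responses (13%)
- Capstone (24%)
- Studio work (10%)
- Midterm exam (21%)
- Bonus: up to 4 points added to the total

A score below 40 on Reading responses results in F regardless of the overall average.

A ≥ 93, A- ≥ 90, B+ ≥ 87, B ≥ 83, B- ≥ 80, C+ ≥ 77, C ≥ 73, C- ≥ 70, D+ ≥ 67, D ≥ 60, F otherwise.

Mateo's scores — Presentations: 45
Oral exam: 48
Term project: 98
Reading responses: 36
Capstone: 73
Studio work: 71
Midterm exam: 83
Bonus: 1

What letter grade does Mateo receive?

Reading responses score 36 < 40: minimum not met.
Weighted total:
  Presentations 45 × 0.06 = 2.7
  Oral exam 48 × 0.2 = 9.6
  Term project 98 × 0.06 = 5.88
  Reading responses 36 × 0.13 = 4.68
  Capstone 73 × 0.24 = 17.52
  Studio work 71 × 0.1 = 7.1
  Midterm exam 83 × 0.21 = 17.43
Sum = 64.91
Bonus: 64.91 + 1 = 65.91
Because the Reading responses minimum was not met, the result is F.

F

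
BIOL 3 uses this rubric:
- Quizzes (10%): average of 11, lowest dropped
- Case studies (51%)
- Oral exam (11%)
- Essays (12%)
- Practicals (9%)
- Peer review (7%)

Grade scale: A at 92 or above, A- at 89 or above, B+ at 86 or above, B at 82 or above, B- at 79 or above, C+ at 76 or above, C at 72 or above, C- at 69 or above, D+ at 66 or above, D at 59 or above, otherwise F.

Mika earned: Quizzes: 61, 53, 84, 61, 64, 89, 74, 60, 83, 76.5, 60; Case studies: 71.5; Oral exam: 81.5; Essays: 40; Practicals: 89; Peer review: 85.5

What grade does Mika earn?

C-

Quizzes: drop 53 → average of remaining 10 = 712.5/10 = 71.25
Weighted total:
  Quizzes 71.25 × 0.1 = 7.125
  Case studies 71.5 × 0.51 = 36.465
  Oral exam 81.5 × 0.11 = 8.965
  Essays 40 × 0.12 = 4.8
  Practicals 89 × 0.09 = 8.01
  Peer review 85.5 × 0.07 = 5.985
Sum = 71.35
71.35 is ≥ 69 and < 72 → C-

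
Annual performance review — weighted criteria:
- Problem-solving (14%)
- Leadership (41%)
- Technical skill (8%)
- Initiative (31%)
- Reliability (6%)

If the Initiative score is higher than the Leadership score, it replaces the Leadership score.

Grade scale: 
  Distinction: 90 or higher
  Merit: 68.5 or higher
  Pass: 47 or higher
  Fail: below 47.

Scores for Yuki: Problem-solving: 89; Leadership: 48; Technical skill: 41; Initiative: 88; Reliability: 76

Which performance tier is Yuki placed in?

Merit

Initiative (88) > Leadership (48), so Leadership counts as 88.
Weighted total:
  Problem-solving 89 × 0.14 = 12.46
  Leadership 88 × 0.41 = 36.08
  Technical skill 41 × 0.08 = 3.28
  Initiative 88 × 0.31 = 27.28
  Reliability 76 × 0.06 = 4.56
Sum = 83.66
83.66 is ≥ 68.5 and < 90 → Merit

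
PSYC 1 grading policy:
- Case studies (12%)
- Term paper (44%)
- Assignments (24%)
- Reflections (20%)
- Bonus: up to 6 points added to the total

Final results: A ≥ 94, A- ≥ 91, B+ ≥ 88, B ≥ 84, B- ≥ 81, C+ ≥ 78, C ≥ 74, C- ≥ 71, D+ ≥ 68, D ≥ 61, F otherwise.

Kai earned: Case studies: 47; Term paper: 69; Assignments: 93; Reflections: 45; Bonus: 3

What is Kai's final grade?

Weighted total:
  Case studies 47 × 0.12 = 5.64
  Term paper 69 × 0.44 = 30.36
  Assignments 93 × 0.24 = 22.32
  Reflections 45 × 0.2 = 9
Sum = 67.32
Bonus: 67.32 + 3 = 70.32
70.32 is ≥ 68 and < 71 → D+

D+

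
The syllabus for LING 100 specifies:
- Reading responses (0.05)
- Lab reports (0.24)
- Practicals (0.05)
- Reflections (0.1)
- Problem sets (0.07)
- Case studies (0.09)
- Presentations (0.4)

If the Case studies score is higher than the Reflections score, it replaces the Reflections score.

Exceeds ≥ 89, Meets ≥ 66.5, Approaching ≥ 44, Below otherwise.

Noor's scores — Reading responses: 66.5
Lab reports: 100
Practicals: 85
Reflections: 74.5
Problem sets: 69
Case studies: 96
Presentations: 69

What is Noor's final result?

Meets

Case studies (96) > Reflections (74.5), so Reflections counts as 96.
Weighted total:
  Reading responses 66.5 × 0.05 = 3.325
  Lab reports 100 × 0.24 = 24
  Practicals 85 × 0.05 = 4.25
  Reflections 96 × 0.1 = 9.6
  Problem sets 69 × 0.07 = 4.83
  Case studies 96 × 0.09 = 8.64
  Presentations 69 × 0.4 = 27.6
Sum = 82.245
82.245 is ≥ 66.5 and < 89 → Meets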